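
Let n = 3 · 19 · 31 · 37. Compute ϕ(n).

φ(65379) = 65379 · (1 − 1/3) · (1 − 1/19) · (1 − 1/31) · (1 − 1/37)
       = 65379 · 38880/65379 = 38880.

38880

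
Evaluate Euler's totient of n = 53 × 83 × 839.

φ(3690761) = 3690761 · (1 − 1/53) · (1 − 1/83) · (1 − 1/839)
       = 3690761 · 3573232/3690761 = 3573232.

3573232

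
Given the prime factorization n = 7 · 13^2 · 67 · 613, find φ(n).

37806912

φ(7) = 7 − 1 = 6.
φ(13^2) = 13^2 − 13^1 = 169 − 13 = 156.
φ(67) = 67 − 1 = 66.
φ(613) = 613 − 1 = 612.
Multiply: 6 · 156 · 66 · 612 = 37806912.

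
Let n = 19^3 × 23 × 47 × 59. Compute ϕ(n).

381406608

φ(19^3) = 19^2·(19−1) = 361·18 = 6498.
φ(23) = 23 − 1 = 22.
φ(47) = 47 − 1 = 46.
φ(59) = 59 − 1 = 58.
Since φ is multiplicative, φ(437460161) = 6498 · 22 · 46 · 58 = 381406608.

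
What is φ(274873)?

228096

Prime factorization: 274873 = 17 × 19 × 23 × 37.
φ(17) = 17 − 1 = 16.
φ(19) = 19 − 1 = 18.
φ(23) = 23 − 1 = 22.
φ(37) = 37 − 1 = 36.
Multiply: 16 · 18 · 22 · 36 = 228096.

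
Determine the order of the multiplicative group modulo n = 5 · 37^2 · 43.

φ(5) = 5 − 1 = 4.
φ(37^2) = 37^1·(37−1) = 37·36 = 1332.
φ(43) = 43 − 1 = 42.
Multiply: 4 · 1332 · 42 = 223776.

223776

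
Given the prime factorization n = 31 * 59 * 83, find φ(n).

φ(151807) = 151807 · (1 − 1/31) · (1 − 1/59) · (1 − 1/83)
       = 151807 · 142680/151807 = 142680.

142680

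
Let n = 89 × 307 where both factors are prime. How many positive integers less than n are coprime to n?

26928

φ(27323) = 27323 · (1 − 1/89) · (1 − 1/307)
       = 27323 · 26928/27323 = 26928.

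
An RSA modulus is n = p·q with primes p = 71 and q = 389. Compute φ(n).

27160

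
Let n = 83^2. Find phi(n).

6806

φ(6889) = 6889 · (1 − 1/83)
       = 6889 · 82/83 = 6806.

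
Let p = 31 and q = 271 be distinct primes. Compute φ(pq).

8100

φ(pq) = (p−1)(q−1) = 30 · 270 = 8100.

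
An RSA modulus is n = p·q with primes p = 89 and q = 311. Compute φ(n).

27280

φ(pq) = (p−1)(q−1) = 88 · 310 = 27280.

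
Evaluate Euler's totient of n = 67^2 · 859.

3794076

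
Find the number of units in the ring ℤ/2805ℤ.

Factor 2805: 2805 = 3 * 5 * 11 * 17.
φ(2805) = 2805 · (1 − 1/3) · (1 − 1/5) · (1 − 1/11) · (1 − 1/17)
       = 2805 · 1280/2805 = 1280.

1280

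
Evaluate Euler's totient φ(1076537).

792000

Prime factorization: 1076537 = 7 * 11**2 * 31 * 41.
φ(7) = 7 − 1 = 6.
φ(11^2) = 11^2 − 11^1 = 121 − 11 = 110.
φ(31) = 31 − 1 = 30.
φ(41) = 41 − 1 = 40.
φ(1076537) = 6 × 110 × 30 × 40 = 792000.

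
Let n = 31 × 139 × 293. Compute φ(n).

φ(1262537) = 1262537 · (1 − 1/31) · (1 − 1/139) · (1 − 1/293)
       = 1262537 · 1208880/1262537 = 1208880.

1208880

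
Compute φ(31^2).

930

φ(31^2) = 31^1·(31−1) = 31·30 = 930.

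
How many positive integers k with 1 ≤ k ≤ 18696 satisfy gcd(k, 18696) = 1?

18696 = 2^3 · 3 · 19 · 41.
φ(2^3) = 2^2·(2−1) = 4·1 = 4.
φ(3) = 3 − 1 = 2.
φ(19) = 19 − 1 = 18.
φ(41) = 41 − 1 = 40.
φ(18696) = 4 × 2 × 18 × 40 = 5760.

5760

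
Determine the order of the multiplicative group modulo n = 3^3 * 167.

φ(3^3) = 3^3 − 3^2 = 27 − 9 = 18.
φ(167) = 167 − 1 = 166.
Multiply: 18 · 166 = 2988.

2988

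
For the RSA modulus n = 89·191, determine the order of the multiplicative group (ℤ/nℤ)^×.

16720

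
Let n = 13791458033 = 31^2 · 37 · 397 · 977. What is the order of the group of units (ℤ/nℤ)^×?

φ(13791458033) = 13791458033 · (1 − 1/31) · (1 − 1/37) · (1 − 1/397) · (1 − 1/977)
       = 13791458033 · 417415680/444885743 = 12939886080.

12939886080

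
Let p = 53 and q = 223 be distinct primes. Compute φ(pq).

For distinct primes, φ(pq) = (p−1)(q−1) = 52 × 222 = 11544.

11544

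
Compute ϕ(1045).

720

First factor: 1045 = 5 · 11 · 19.
φ(1045) = 1045 · (1 − 1/5) · (1 − 1/11) · (1 − 1/19)
       = 1045 · 720/1045 = 720.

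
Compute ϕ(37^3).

φ(37^3) = 37^3 − 37^2 = 50653 − 1369 = 49284.

49284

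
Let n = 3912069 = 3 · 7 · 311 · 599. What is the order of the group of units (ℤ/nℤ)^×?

2224560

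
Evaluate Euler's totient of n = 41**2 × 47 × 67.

φ(41^2) = 41^1·(41−1) = 41·40 = 1640.
φ(47) = 47 − 1 = 46.
φ(67) = 67 − 1 = 66.
Multiply: 1640 · 46 · 66 = 4979040.

4979040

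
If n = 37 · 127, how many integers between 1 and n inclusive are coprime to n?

4536

φ(37) = 37 − 1 = 36.
φ(127) = 127 − 1 = 126.
φ(4699) = 36 × 126 = 4536.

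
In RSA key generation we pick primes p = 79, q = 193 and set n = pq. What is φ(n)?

14976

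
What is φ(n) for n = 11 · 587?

5860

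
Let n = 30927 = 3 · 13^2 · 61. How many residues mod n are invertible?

18720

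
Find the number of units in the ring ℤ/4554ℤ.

1320

Prime factorization: 4554 = 2 * 3^2 * 11 * 23.
φ(4554) = 4554 · (1 − 1/2) · (1 − 1/3) · (1 − 1/11) · (1 − 1/23)
       = 4554 · 440/1518 = 1320.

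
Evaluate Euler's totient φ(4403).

Prime factorization: 4403 = 7 · 17 · 37.
φ(4403) = 4403 · (1 − 1/7) · (1 − 1/17) · (1 − 1/37)
       = 4403 · 3456/4403 = 3456.

3456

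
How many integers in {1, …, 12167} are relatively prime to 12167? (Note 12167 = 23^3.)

φ(12167) = 12167 · (1 − 1/23)
       = 12167 · 22/23 = 11638.

11638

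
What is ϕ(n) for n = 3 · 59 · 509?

φ(90093) = 90093 · (1 − 1/3) · (1 − 1/59) · (1 − 1/509)
       = 90093 · 58928/90093 = 58928.

58928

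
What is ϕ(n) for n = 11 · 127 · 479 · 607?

364981680

φ(406181941) = 406181941 · (1 − 1/11) · (1 − 1/127) · (1 − 1/479) · (1 − 1/607)
       = 406181941 · 364981680/406181941 = 364981680.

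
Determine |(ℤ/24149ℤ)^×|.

21600

Factor 24149: 24149 = 19 × 31 × 41.
φ(24149) = 24149 · (1 − 1/19) · (1 − 1/31) · (1 − 1/41)
       = 24149 · 21600/24149 = 21600.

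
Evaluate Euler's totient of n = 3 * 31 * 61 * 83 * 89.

φ(41906451) = 41906451 · (1 − 1/3) · (1 − 1/31) · (1 − 1/61) · (1 − 1/83) · (1 − 1/89)
       = 41906451 · 25977600/41906451 = 25977600.

25977600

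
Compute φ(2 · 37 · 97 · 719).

2481408

φ(5160982) = 5160982 · (1 − 1/2) · (1 − 1/37) · (1 − 1/97) · (1 − 1/719)
       = 5160982 · 2481408/5160982 = 2481408.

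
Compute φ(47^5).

224465326

φ(47^5) = 47^5 − 47^4 = 229345007 − 4879681 = 224465326.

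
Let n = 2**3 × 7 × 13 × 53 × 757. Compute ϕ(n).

11321856

φ(2^3) = 2^2·(2−1) = 4·1 = 4.
φ(7) = 7 − 1 = 6.
φ(13) = 13 − 1 = 12.
φ(53) = 53 − 1 = 52.
φ(757) = 757 − 1 = 756.
Since φ is multiplicative, φ(29208088) = 4 · 6 · 12 · 52 · 756 = 11321856.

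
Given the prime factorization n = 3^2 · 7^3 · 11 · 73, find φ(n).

1270080

φ(3^2) = 3^2 − 3^1 = 9 − 3 = 6.
φ(7^3) = 7^3 − 7^2 = 343 − 49 = 294.
φ(11) = 11 − 1 = 10.
φ(73) = 73 − 1 = 72.
Multiply: 6 · 294 · 10 · 72 = 1270080.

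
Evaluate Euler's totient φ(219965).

161280

Prime factorization: 219965 = 5 × 29 × 37 × 41.
φ(219965) = 219965 · (1 − 1/5) · (1 − 1/29) · (1 − 1/37) · (1 − 1/41)
       = 219965 · 161280/219965 = 161280.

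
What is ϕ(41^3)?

φ(41^3) = 41^3 − 41^2 = 68921 − 1681 = 67240.

67240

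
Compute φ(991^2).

981090

φ(982081) = 982081 · (1 − 1/991)
       = 982081 · 990/991 = 981090.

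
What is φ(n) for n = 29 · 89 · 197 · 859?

414365952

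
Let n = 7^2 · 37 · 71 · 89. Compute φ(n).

9313920

φ(11456347) = 11456347 · (1 − 1/7) · (1 − 1/37) · (1 − 1/71) · (1 − 1/89)
       = 11456347 · 1330560/1636621 = 9313920.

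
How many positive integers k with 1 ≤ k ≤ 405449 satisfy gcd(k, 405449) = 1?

336000

Prime factorization: 405449 = 11 * 29 * 31 * 41.
φ(11) = 11 − 1 = 10.
φ(29) = 29 − 1 = 28.
φ(31) = 31 − 1 = 30.
φ(41) = 41 − 1 = 40.
φ(405449) = 10 × 28 × 30 × 40 = 336000.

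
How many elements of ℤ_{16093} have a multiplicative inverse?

16093 = 7 · 11**2 · 19.
φ(7) = 7 − 1 = 6.
φ(11^2) = 11^2 − 11^1 = 121 − 11 = 110.
φ(19) = 19 − 1 = 18.
Multiply: 6 · 110 · 18 = 11880.

11880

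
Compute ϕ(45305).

Factor 45305: 45305 = 5 · 13 · 17 · 41.
φ(45305) = 45305 · (1 − 1/5) · (1 − 1/13) · (1 − 1/17) · (1 − 1/41)
       = 45305 · 30720/45305 = 30720.

30720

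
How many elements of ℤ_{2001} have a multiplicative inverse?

1232

Prime factorization: 2001 = 3 * 23 * 29.
φ(2001) = 2001 · (1 − 1/3) · (1 − 1/23) · (1 − 1/29)
       = 2001 · 1232/2001 = 1232.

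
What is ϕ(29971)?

26880

First factor: 29971 = 17 × 41 × 43.
φ(17) = 17 − 1 = 16.
φ(41) = 41 − 1 = 40.
φ(43) = 43 − 1 = 42.
Multiply: 16 · 40 · 42 = 26880.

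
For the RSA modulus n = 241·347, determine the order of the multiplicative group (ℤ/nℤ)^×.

83040

φ(n) = (p − 1)(q − 1) = (241−1)(347−1) = 240·346 = 83040.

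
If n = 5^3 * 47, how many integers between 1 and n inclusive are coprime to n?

φ(5875) = 5875 · (1 − 1/5) · (1 − 1/47)
       = 5875 · 184/235 = 4600.

4600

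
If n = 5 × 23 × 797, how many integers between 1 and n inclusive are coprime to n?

φ(91655) = 91655 · (1 − 1/5) · (1 − 1/23) · (1 − 1/797)
       = 91655 · 70048/91655 = 70048.

70048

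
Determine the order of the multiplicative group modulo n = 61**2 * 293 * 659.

703217760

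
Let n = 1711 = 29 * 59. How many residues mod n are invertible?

φ(29) = 29 − 1 = 28.
φ(59) = 59 − 1 = 58.
Multiply: 28 · 58 = 1624.

1624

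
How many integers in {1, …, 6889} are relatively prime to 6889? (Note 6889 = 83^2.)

6806

φ(6889) = 6889 · (1 − 1/83)
       = 6889 · 82/83 = 6806.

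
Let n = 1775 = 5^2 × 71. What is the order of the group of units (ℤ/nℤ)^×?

1400

φ(1775) = 1775 · (1 − 1/5) · (1 − 1/71)
       = 1775 · 280/355 = 1400.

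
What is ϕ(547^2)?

φ(299209) = 299209 · (1 − 1/547)
       = 299209 · 546/547 = 298662.

298662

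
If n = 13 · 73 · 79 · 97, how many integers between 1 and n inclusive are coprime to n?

6469632

φ(7272187) = 7272187 · (1 − 1/13) · (1 − 1/73) · (1 − 1/79) · (1 − 1/97)
       = 7272187 · 6469632/7272187 = 6469632.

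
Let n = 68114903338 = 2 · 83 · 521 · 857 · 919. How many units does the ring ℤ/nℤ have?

φ(68114903338) = 68114903338 · (1 − 1/2) · (1 − 1/83) · (1 − 1/521) · (1 − 1/857) · (1 − 1/919)
       = 68114903338 · 33506853120/68114903338 = 33506853120.

33506853120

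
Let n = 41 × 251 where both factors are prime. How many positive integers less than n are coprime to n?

For distinct primes, φ(pq) = (p−1)(q−1) = 40 × 250 = 10000.

10000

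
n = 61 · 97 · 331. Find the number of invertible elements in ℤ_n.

1900800

φ(61) = 61 − 1 = 60.
φ(97) = 97 − 1 = 96.
φ(331) = 331 − 1 = 330.
Multiply: 60 · 96 · 330 = 1900800.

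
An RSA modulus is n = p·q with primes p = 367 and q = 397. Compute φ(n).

For distinct primes, φ(pq) = (p−1)(q−1) = 366 × 396 = 144936.

144936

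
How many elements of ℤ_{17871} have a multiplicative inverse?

First factor: 17871 = 3 * 7 * 23 * 37.
φ(3) = 3 − 1 = 2.
φ(7) = 7 − 1 = 6.
φ(23) = 23 − 1 = 22.
φ(37) = 37 − 1 = 36.
Since φ is multiplicative, φ(17871) = 2 · 6 · 22 · 36 = 9504.

9504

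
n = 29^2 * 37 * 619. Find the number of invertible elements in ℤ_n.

18065376

φ(29^2) = 29^2 − 29^1 = 841 − 29 = 812.
φ(37) = 37 − 1 = 36.
φ(619) = 619 − 1 = 618.
Multiply: 812 · 36 · 618 = 18065376.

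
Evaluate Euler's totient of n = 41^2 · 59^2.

5612080

φ(41^2) = 41^1·(41−1) = 41·40 = 1640.
φ(59^2) = 59^1·(59−1) = 59·58 = 3422.
Since φ is multiplicative, φ(5851561) = 1640 · 3422 = 5612080.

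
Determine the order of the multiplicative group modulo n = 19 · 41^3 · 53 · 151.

9440496000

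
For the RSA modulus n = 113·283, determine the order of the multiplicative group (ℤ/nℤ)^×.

φ(pq) = (p−1)(q−1) = 112 · 282 = 31584.

31584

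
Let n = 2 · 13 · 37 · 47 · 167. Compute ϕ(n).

φ(7550738) = 7550738 · (1 − 1/2) · (1 − 1/13) · (1 − 1/37) · (1 − 1/47) · (1 − 1/167)
       = 7550738 · 3298752/7550738 = 3298752.

3298752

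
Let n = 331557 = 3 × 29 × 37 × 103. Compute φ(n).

φ(331557) = 331557 · (1 − 1/3) · (1 − 1/29) · (1 − 1/37) · (1 − 1/103)
       = 331557 · 205632/331557 = 205632.

205632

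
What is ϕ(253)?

First factor: 253 = 11 · 23.
φ(11) = 11 − 1 = 10.
φ(23) = 23 − 1 = 22.
φ(253) = 10 × 22 = 220.

220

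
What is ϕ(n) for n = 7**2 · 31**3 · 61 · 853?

61899163200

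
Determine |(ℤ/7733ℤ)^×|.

6480

First factor: 7733 = 11 * 19 * 37.
φ(7733) = 7733 · (1 − 1/11) · (1 − 1/19) · (1 − 1/37)
       = 7733 · 6480/7733 = 6480.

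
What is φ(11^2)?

φ(121) = 121 · (1 − 1/11)
       = 121 · 10/11 = 110.

110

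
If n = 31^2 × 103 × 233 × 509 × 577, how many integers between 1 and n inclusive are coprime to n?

φ(6773453113027) = 6773453113027 · (1 − 1/31) · (1 − 1/103) · (1 − 1/233) · (1 − 1/509) · (1 − 1/577)
       = 6773453113027 · 207728271360/218498487517 = 6439576412160.

6439576412160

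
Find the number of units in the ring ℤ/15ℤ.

Prime factorization: 15 = 3 * 5.
φ(3) = 3 − 1 = 2.
φ(5) = 5 − 1 = 4.
Multiply: 2 · 4 = 8.

8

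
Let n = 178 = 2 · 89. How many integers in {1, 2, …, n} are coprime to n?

88

φ(2) = 2 − 1 = 1.
φ(89) = 89 − 1 = 88.
Since φ is multiplicative, φ(178) = 1 · 88 = 88.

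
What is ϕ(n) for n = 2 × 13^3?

2028

φ(2) = 2 − 1 = 1.
φ(13^3) = 13^3 − 13^2 = 2197 − 169 = 2028.
Multiply: 1 · 2028 = 2028.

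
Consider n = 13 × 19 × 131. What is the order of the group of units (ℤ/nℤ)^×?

φ(13) = 13 − 1 = 12.
φ(19) = 19 − 1 = 18.
φ(131) = 131 − 1 = 130.
φ(32357) = 12 × 18 × 130 = 28080.

28080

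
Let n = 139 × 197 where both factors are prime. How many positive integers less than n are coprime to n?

φ(139) = 139 − 1 = 138.
φ(197) = 197 − 1 = 196.
Since φ is multiplicative, φ(27383) = 138 · 196 = 27048.

27048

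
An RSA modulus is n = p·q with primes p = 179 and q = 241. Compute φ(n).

φ(pq) = (p−1)(q−1) = 178 · 240 = 42720.

42720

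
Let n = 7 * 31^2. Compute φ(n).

5580

φ(7) = 7 − 1 = 6.
φ(31^2) = 31^1·(31−1) = 31·30 = 930.
Since φ is multiplicative, φ(6727) = 6 · 930 = 5580.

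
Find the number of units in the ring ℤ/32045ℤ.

First factor: 32045 = 5 * 13 * 17 * 29.
φ(32045) = 32045 · (1 − 1/5) · (1 − 1/13) · (1 − 1/17) · (1 − 1/29)
       = 32045 · 21504/32045 = 21504.

21504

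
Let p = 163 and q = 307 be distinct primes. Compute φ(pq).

φ(n) = (p − 1)(q − 1) = (163−1)(307−1) = 162·306 = 49572.

49572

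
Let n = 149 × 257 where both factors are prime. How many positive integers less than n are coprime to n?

37888

φ(n) = (p − 1)(q − 1) = (149−1)(257−1) = 148·256 = 37888.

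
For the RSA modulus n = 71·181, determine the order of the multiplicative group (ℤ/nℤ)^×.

φ(n) = (p − 1)(q − 1) = (71−1)(181−1) = 70·180 = 12600.

12600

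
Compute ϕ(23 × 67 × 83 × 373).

44291808

φ(23) = 23 − 1 = 22.
φ(67) = 67 − 1 = 66.
φ(83) = 83 − 1 = 82.
φ(373) = 373 − 1 = 372.
Multiply: 22 · 66 · 82 · 372 = 44291808.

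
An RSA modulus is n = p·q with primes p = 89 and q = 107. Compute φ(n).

9328

φ(pq) = (p−1)(q−1) = 88 · 106 = 9328.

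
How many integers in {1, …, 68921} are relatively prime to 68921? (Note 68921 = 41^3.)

67240

φ(41^3) = 41^3 − 41^2 = 68921 − 1681 = 67240.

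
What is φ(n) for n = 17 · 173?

φ(2941) = 2941 · (1 − 1/17) · (1 − 1/173)
       = 2941 · 2752/2941 = 2752.

2752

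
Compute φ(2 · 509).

508

φ(1018) = 1018 · (1 − 1/2) · (1 − 1/509)
       = 1018 · 508/1018 = 508.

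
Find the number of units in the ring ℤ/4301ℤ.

3520

Factor 4301: 4301 = 11 * 17 * 23.
φ(4301) = 4301 · (1 − 1/11) · (1 − 1/17) · (1 − 1/23)
       = 4301 · 3520/4301 = 3520.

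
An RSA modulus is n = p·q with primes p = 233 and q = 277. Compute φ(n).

64032

φ(pq) = (p−1)(q−1) = 232 · 276 = 64032.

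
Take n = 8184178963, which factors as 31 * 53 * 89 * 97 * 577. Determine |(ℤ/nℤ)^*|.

φ(8184178963) = 8184178963 · (1 − 1/31) · (1 − 1/53) · (1 − 1/89) · (1 − 1/97) · (1 − 1/577)
       = 8184178963 · 7591034880/8184178963 = 7591034880.

7591034880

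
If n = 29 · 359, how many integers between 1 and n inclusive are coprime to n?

10024

φ(29) = 29 − 1 = 28.
φ(359) = 359 − 1 = 358.
Multiply: 28 · 358 = 10024.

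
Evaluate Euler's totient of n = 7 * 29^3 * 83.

11585616

φ(7) = 7 − 1 = 6.
φ(29^3) = 29^2·(29−1) = 841·28 = 23548.
φ(83) = 83 − 1 = 82.
Multiply: 6 · 23548 · 82 = 11585616.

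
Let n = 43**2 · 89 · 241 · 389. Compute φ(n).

14799375360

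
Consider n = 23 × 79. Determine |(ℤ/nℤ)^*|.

1716

φ(1817) = 1817 · (1 − 1/23) · (1 − 1/79)
       = 1817 · 1716/1817 = 1716.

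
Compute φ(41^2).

φ(1681) = 1681 · (1 − 1/41)
       = 1681 · 40/41 = 1640.

1640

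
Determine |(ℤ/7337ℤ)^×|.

First factor: 7337 = 11 · 23 · 29.
φ(11) = 11 − 1 = 10.
φ(23) = 23 − 1 = 22.
φ(29) = 29 − 1 = 28.
Multiply: 10 · 22 · 28 = 6160.

6160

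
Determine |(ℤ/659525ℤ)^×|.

475200

Factor 659525: 659525 = 5^2 * 23 * 31 * 37.
φ(659525) = 659525 · (1 − 1/5) · (1 − 1/23) · (1 − 1/31) · (1 − 1/37)
       = 659525 · 95040/131905 = 475200.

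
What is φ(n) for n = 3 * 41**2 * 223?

728160

φ(3) = 3 − 1 = 2.
φ(41^2) = 41^1·(41−1) = 41·40 = 1640.
φ(223) = 223 − 1 = 222.
Multiply: 2 · 1640 · 222 = 728160.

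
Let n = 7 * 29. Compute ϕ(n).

168

φ(7) = 7 − 1 = 6.
φ(29) = 29 − 1 = 28.
Multiply: 6 · 28 = 168.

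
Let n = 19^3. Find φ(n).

6498

φ(19^3) = 19^2·(19−1) = 361·18 = 6498.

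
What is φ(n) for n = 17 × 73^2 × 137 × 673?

7685701632

φ(8352765193) = 8352765193 · (1 − 1/17) · (1 − 1/73) · (1 − 1/137) · (1 − 1/673)
       = 8352765193 · 105283584/114421441 = 7685701632.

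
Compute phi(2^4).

φ(16) = 16 · (1 − 1/2)
       = 16 · 1/2 = 8.

8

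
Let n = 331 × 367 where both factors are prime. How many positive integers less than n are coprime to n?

120780

For distinct primes, φ(pq) = (p−1)(q−1) = 330 × 366 = 120780.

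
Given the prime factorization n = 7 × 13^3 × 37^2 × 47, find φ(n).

745557696

φ(989530997) = 989530997 · (1 − 1/7) · (1 − 1/13) · (1 − 1/37) · (1 − 1/47)
       = 989530997 · 119232/158249 = 745557696.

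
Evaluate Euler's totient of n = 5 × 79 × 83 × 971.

24816480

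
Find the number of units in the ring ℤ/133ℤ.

Prime factorization: 133 = 7 · 19.
φ(133) = 133 · (1 − 1/7) · (1 − 1/19)
       = 133 · 108/133 = 108.

108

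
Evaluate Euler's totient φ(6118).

6118 = 2 * 7 * 19 * 23.
φ(2) = 2 − 1 = 1.
φ(7) = 7 − 1 = 6.
φ(19) = 19 − 1 = 18.
φ(23) = 23 − 1 = 22.
Since φ is multiplicative, φ(6118) = 1 · 6 · 18 · 22 = 2376.

2376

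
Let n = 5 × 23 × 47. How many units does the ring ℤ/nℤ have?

φ(5) = 5 − 1 = 4.
φ(23) = 23 − 1 = 22.
φ(47) = 47 − 1 = 46.
Multiply: 4 · 22 · 46 = 4048.

4048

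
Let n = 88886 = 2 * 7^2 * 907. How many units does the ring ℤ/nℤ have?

38052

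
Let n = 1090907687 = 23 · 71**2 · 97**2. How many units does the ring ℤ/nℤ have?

1018174080

φ(23) = 23 − 1 = 22.
φ(71^2) = 71^1·(71−1) = 71·70 = 4970.
φ(97^2) = 97^1·(97−1) = 97·96 = 9312.
Multiply: 22 · 4970 · 9312 = 1018174080.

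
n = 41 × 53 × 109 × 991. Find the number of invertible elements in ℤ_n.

φ(41) = 41 − 1 = 40.
φ(53) = 53 − 1 = 52.
φ(109) = 109 − 1 = 108.
φ(991) = 991 − 1 = 990.
Since φ is multiplicative, φ(234725287) = 40 · 52 · 108 · 990 = 222393600.

222393600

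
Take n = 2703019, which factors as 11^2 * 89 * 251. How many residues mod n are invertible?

2420000

φ(2703019) = 2703019 · (1 − 1/11) · (1 − 1/89) · (1 − 1/251)
       = 2703019 · 220000/245729 = 2420000.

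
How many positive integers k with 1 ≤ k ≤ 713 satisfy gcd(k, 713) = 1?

660

First factor: 713 = 23 × 31.
φ(713) = 713 · (1 − 1/23) · (1 − 1/31)
       = 713 · 660/713 = 660.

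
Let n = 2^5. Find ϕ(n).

φ(2^5) = 2^4·(2−1) = 16·1 = 16.

16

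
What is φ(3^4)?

54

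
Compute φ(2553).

First factor: 2553 = 3 * 23 * 37.
φ(2553) = 2553 · (1 − 1/3) · (1 − 1/23) · (1 − 1/37)
       = 2553 · 1584/2553 = 1584.

1584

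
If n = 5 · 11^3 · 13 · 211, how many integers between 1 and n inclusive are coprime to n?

12196800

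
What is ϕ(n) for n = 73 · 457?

φ(73) = 73 − 1 = 72.
φ(457) = 457 − 1 = 456.
Since φ is multiplicative, φ(33361) = 72 · 456 = 32832.

32832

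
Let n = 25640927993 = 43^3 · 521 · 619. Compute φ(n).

φ(43^3) = 43^2·(43−1) = 1849·42 = 77658.
φ(521) = 521 − 1 = 520.
φ(619) = 619 − 1 = 618.
Multiply: 77658 · 520 · 618 = 24956174880.

24956174880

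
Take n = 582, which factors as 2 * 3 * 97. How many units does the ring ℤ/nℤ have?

192

φ(582) = 582 · (1 − 1/2) · (1 − 1/3) · (1 − 1/97)
       = 582 · 192/582 = 192.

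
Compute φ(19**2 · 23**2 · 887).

153324072

φ(169389503) = 169389503 · (1 − 1/19) · (1 − 1/23) · (1 − 1/887)
       = 169389503 · 350856/387619 = 153324072.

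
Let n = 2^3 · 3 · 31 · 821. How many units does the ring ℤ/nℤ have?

φ(610824) = 610824 · (1 − 1/2) · (1 − 1/3) · (1 − 1/31) · (1 − 1/821)
       = 610824 · 49200/152706 = 196800.

196800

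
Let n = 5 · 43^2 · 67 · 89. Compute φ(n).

41956992

φ(55127935) = 55127935 · (1 − 1/5) · (1 − 1/43) · (1 − 1/67) · (1 − 1/89)
       = 55127935 · 975744/1282045 = 41956992.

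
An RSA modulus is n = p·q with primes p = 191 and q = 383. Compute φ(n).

72580

φ(73153) = 73153 · (1 − 1/191) · (1 − 1/383)
       = 73153 · 72580/73153 = 72580.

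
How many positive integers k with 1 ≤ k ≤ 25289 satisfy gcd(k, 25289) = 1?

21780

First factor: 25289 = 11^3 * 19.
φ(11^3) = 11^3 − 11^2 = 1331 − 121 = 1210.
φ(19) = 19 − 1 = 18.
Since φ is multiplicative, φ(25289) = 1210 · 18 = 21780.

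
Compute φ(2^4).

φ(16) = 16 · (1 − 1/2)
       = 16 · 1/2 = 8.

8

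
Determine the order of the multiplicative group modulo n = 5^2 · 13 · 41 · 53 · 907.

φ(640546075) = 640546075 · (1 − 1/5) · (1 − 1/13) · (1 − 1/41) · (1 − 1/53) · (1 − 1/907)
       = 640546075 · 90455040/128109215 = 452275200.

452275200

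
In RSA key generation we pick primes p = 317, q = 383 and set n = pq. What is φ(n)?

φ(121411) = 121411 · (1 − 1/317) · (1 − 1/383)
       = 121411 · 120712/121411 = 120712.

120712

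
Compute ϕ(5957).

5957 = 7 × 23 × 37.
φ(7) = 7 − 1 = 6.
φ(23) = 23 − 1 = 22.
φ(37) = 37 − 1 = 36.
Multiply: 6 · 22 · 36 = 4752.

4752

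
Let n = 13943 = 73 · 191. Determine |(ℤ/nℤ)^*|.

φ(73) = 73 − 1 = 72.
φ(191) = 191 − 1 = 190.
Since φ is multiplicative, φ(13943) = 72 · 190 = 13680.

13680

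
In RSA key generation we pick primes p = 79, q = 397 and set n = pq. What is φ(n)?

For distinct primes, φ(pq) = (p−1)(q−1) = 78 × 396 = 30888.

30888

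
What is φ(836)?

Prime factorization: 836 = 2**2 · 11 · 19.
φ(836) = 836 · (1 − 1/2) · (1 − 1/11) · (1 − 1/19)
       = 836 · 180/418 = 360.

360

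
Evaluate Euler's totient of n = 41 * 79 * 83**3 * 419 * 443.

φ(343766042368381) = 343766042368381 · (1 − 1/41) · (1 − 1/79) · (1 − 1/83) · (1 − 1/419) · (1 − 1/443)
       = 343766042368381 · 47267975040/49900717429 = 325629080050560.

325629080050560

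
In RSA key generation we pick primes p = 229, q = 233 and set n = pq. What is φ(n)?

52896

φ(53357) = 53357 · (1 − 1/229) · (1 − 1/233)
       = 53357 · 52896/53357 = 52896.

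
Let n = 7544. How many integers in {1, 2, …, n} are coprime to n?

First factor: 7544 = 2^3 × 23 × 41.
φ(2^3) = 2^3 − 2^2 = 8 − 4 = 4.
φ(23) = 23 − 1 = 22.
φ(41) = 41 − 1 = 40.
Since φ is multiplicative, φ(7544) = 4 · 22 · 40 = 3520.

3520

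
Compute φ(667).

616

First factor: 667 = 23 · 29.
φ(23) = 23 − 1 = 22.
φ(29) = 29 − 1 = 28.
Multiply: 22 · 28 = 616.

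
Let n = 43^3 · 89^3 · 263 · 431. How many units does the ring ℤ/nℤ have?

6098438294773440

φ(6353432281488899) = 6353432281488899 · (1 − 1/43) · (1 − 1/89) · (1 − 1/263) · (1 − 1/431)
       = 6353432281488899 · 416391360/433801931 = 6098438294773440.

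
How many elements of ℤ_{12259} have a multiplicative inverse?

10560

Prime factorization: 12259 = 13 · 23 · 41.
φ(12259) = 12259 · (1 − 1/13) · (1 − 1/23) · (1 − 1/41)
       = 12259 · 10560/12259 = 10560.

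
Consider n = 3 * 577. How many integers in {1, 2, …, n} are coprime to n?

1152

φ(1731) = 1731 · (1 − 1/3) · (1 − 1/577)
       = 1731 · 1152/1731 = 1152.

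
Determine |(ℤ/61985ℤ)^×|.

First factor: 61985 = 5 · 7**2 · 11 · 23.
φ(61985) = 61985 · (1 − 1/5) · (1 − 1/7) · (1 − 1/11) · (1 − 1/23)
       = 61985 · 5280/8855 = 36960.

36960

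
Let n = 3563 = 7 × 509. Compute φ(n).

φ(3563) = 3563 · (1 − 1/7) · (1 − 1/509)
       = 3563 · 3048/3563 = 3048.

3048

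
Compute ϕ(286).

120

Factor 286: 286 = 2 · 11 · 13.
φ(2) = 2 − 1 = 1.
φ(11) = 11 − 1 = 10.
φ(13) = 13 − 1 = 12.
φ(286) = 1 × 10 × 12 = 120.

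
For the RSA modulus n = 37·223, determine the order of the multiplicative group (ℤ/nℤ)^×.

7992

For distinct primes, φ(pq) = (p−1)(q−1) = 36 × 222 = 7992.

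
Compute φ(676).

Prime factorization: 676 = 2^2 × 13^2.
φ(2^2) = 2^1·(2−1) = 2·1 = 2.
φ(13^2) = 13^1·(13−1) = 13·12 = 156.
φ(676) = 2 × 156 = 312.

312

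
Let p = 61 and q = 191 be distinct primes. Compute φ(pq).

11400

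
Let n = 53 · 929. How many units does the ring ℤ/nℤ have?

48256

φ(53) = 53 − 1 = 52.
φ(929) = 929 − 1 = 928.
Multiply: 52 · 928 = 48256.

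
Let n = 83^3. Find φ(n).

φ(83^3) = 83^2·(83−1) = 6889·82 = 564898.

564898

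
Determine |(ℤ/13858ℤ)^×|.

Prime factorization: 13858 = 2 * 13^2 * 41.
φ(2) = 2 − 1 = 1.
φ(13^2) = 13^1·(13−1) = 13·12 = 156.
φ(41) = 41 − 1 = 40.
φ(13858) = 1 × 156 × 40 = 6240.

6240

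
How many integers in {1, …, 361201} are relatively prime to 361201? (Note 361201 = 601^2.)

360600

φ(601^2) = 601^2 − 601^1 = 361201 − 601 = 360600.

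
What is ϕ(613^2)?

φ(613^2) = 613^1·(613−1) = 613·612 = 375156.

375156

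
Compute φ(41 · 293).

φ(12013) = 12013 · (1 − 1/41) · (1 − 1/293)
       = 12013 · 11680/12013 = 11680.

11680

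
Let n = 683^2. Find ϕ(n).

φ(466489) = 466489 · (1 − 1/683)
       = 466489 · 682/683 = 465806.

465806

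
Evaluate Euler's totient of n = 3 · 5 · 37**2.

10656

φ(3) = 3 − 1 = 2.
φ(5) = 5 − 1 = 4.
φ(37^2) = 37^1·(37−1) = 37·36 = 1332.
Since φ is multiplicative, φ(20535) = 2 · 4 · 1332 = 10656.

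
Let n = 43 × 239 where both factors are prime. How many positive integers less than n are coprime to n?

φ(43) = 43 − 1 = 42.
φ(239) = 239 − 1 = 238.
φ(10277) = 42 × 238 = 9996.

9996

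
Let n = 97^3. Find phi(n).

903264

φ(97^3) = 97^2·(97−1) = 9409·96 = 903264.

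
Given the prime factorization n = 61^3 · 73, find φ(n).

16074720

φ(16569613) = 16569613 · (1 − 1/61) · (1 − 1/73)
       = 16569613 · 4320/4453 = 16074720.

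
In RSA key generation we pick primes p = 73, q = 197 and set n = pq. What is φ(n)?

For distinct primes, φ(pq) = (p−1)(q−1) = 72 × 196 = 14112.

14112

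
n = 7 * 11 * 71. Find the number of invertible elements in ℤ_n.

φ(5467) = 5467 · (1 − 1/7) · (1 − 1/11) · (1 − 1/71)
       = 5467 · 4200/5467 = 4200.

4200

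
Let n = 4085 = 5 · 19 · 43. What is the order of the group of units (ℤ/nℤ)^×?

3024

φ(4085) = 4085 · (1 − 1/5) · (1 − 1/19) · (1 − 1/43)
       = 4085 · 3024/4085 = 3024.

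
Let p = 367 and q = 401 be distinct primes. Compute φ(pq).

φ(n) = (p − 1)(q − 1) = (367−1)(401−1) = 366·400 = 146400.

146400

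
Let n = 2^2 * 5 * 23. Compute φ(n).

176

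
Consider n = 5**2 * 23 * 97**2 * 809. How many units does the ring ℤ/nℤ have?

3310602240

φ(4376831575) = 4376831575 · (1 − 1/5) · (1 − 1/23) · (1 − 1/97) · (1 − 1/809)
       = 4376831575 · 6825984/9024395 = 3310602240.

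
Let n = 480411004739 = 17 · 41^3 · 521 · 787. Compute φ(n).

φ(480411004739) = 480411004739 · (1 − 1/17) · (1 − 1/41) · (1 − 1/521) · (1 − 1/787)
       = 480411004739 · 261580800/285788819 = 439717324800.

439717324800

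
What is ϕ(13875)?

7200

Factor 13875: 13875 = 3 * 5^3 * 37.
φ(13875) = 13875 · (1 − 1/3) · (1 − 1/5) · (1 − 1/37)
       = 13875 · 288/555 = 7200.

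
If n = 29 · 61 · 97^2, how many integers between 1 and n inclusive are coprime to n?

15644160

φ(29) = 29 − 1 = 28.
φ(61) = 61 − 1 = 60.
φ(97^2) = 97^1·(97−1) = 97·96 = 9312.
Since φ is multiplicative, φ(16644521) = 28 · 60 · 9312 = 15644160.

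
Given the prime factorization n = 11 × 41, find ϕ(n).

400

φ(11) = 11 − 1 = 10.
φ(41) = 41 − 1 = 40.
Since φ is multiplicative, φ(451) = 10 · 40 = 400.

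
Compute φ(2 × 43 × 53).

2184

φ(2) = 2 − 1 = 1.
φ(43) = 43 − 1 = 42.
φ(53) = 53 − 1 = 52.
φ(4558) = 1 × 42 × 52 = 2184.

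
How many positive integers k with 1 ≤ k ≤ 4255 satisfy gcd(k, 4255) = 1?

Factor 4255: 4255 = 5 · 23 · 37.
φ(5) = 5 − 1 = 4.
φ(23) = 23 − 1 = 22.
φ(37) = 37 − 1 = 36.
Multiply: 4 · 22 · 36 = 3168.

3168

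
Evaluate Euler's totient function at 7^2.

φ(7^2) = 7^1·(7−1) = 7·6 = 42.

42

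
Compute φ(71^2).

φ(5041) = 5041 · (1 − 1/71)
       = 5041 · 70/71 = 4970.

4970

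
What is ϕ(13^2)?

φ(169) = 169 · (1 − 1/13)
       = 169 · 12/13 = 156.

156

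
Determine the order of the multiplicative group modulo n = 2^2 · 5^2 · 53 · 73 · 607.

90754560

φ(2^2) = 2^2 − 2^1 = 4 − 2 = 2.
φ(5^2) = 5^2 − 5^1 = 25 − 5 = 20.
φ(53) = 53 − 1 = 52.
φ(73) = 73 − 1 = 72.
φ(607) = 607 − 1 = 606.
Since φ is multiplicative, φ(234848300) = 2 · 20 · 52 · 72 · 606 = 90754560.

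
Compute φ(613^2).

375156

φ(375769) = 375769 · (1 − 1/613)
       = 375769 · 612/613 = 375156.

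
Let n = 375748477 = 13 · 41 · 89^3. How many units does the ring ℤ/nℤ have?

334583040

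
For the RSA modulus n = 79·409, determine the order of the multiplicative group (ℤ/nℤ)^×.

31824

φ(n) = (p − 1)(q − 1) = (79−1)(409−1) = 78·408 = 31824.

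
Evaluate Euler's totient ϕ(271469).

221760

271469 = 11 · 23 · 29 · 37.
φ(11) = 11 − 1 = 10.
φ(23) = 23 − 1 = 22.
φ(29) = 29 − 1 = 28.
φ(37) = 37 − 1 = 36.
Multiply: 10 · 22 · 28 · 36 = 221760.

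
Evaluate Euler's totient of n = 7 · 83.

492

φ(581) = 581 · (1 − 1/7) · (1 − 1/83)
       = 581 · 492/581 = 492.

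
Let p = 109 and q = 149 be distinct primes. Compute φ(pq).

15984

For distinct primes, φ(pq) = (p−1)(q−1) = 108 × 148 = 15984.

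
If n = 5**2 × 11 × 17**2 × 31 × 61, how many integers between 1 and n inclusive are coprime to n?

φ(150287225) = 150287225 · (1 − 1/5) · (1 − 1/11) · (1 − 1/17) · (1 − 1/31) · (1 − 1/61)
       = 150287225 · 1152000/1768085 = 97920000.

97920000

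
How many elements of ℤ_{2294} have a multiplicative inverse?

1080

Prime factorization: 2294 = 2 · 31 · 37.
φ(2) = 2 − 1 = 1.
φ(31) = 31 − 1 = 30.
φ(37) = 37 − 1 = 36.
Since φ is multiplicative, φ(2294) = 1 · 30 · 36 = 1080.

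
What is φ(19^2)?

342

φ(361) = 361 · (1 − 1/19)
       = 361 · 18/19 = 342.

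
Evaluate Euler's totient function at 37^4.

1823508

φ(1874161) = 1874161 · (1 − 1/37)
       = 1874161 · 36/37 = 1823508.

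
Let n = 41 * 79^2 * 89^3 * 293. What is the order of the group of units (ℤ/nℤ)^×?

50168050183680

φ(52853734597877) = 52853734597877 · (1 − 1/41) · (1 − 1/79) · (1 − 1/89) · (1 − 1/293)
       = 52853734597877 · 80171520/84463403 = 50168050183680.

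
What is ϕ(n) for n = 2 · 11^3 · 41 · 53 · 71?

176176000

φ(410701346) = 410701346 · (1 − 1/2) · (1 − 1/11) · (1 − 1/41) · (1 − 1/53) · (1 − 1/71)
       = 410701346 · 1456000/3394226 = 176176000.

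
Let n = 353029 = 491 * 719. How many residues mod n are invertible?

φ(491) = 491 − 1 = 490.
φ(719) = 719 − 1 = 718.
Multiply: 490 · 718 = 351820.

351820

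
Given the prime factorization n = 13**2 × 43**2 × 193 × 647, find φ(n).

34944279552

φ(39019814951) = 39019814951 · (1 − 1/13) · (1 − 1/43) · (1 − 1/193) · (1 − 1/647)
       = 39019814951 · 62512128/69802889 = 34944279552.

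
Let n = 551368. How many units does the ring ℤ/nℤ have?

268960

Prime factorization: 551368 = 2**3 · 41**3.
φ(2^3) = 2^3 − 2^2 = 8 − 4 = 4.
φ(41^3) = 41^3 − 41^2 = 68921 − 1681 = 67240.
Multiply: 4 · 67240 = 268960.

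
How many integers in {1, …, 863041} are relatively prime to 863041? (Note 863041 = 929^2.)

φ(863041) = 863041 · (1 − 1/929)
       = 863041 · 928/929 = 862112.

862112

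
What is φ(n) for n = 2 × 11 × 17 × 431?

68800

φ(161194) = 161194 · (1 − 1/2) · (1 − 1/11) · (1 − 1/17) · (1 − 1/431)
       = 161194 · 68800/161194 = 68800.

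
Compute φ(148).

Factor 148: 148 = 2**2 * 37.
φ(148) = 148 · (1 − 1/2) · (1 − 1/37)
       = 148 · 36/74 = 72.

72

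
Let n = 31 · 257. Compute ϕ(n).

φ(31) = 31 − 1 = 30.
φ(257) = 257 − 1 = 256.
Since φ is multiplicative, φ(7967) = 30 · 256 = 7680.

7680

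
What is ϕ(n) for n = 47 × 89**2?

φ(372287) = 372287 · (1 − 1/47) · (1 − 1/89)
       = 372287 · 4048/4183 = 360272.

360272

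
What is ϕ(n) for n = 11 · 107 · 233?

φ(274241) = 274241 · (1 − 1/11) · (1 − 1/107) · (1 − 1/233)
       = 274241 · 245920/274241 = 245920.

245920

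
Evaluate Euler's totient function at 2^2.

φ(2^2) = 2^2 − 2^1 = 4 − 2 = 2.

2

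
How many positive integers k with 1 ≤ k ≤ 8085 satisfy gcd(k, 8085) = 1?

8085 = 3 * 5 * 7^2 * 11.
φ(3) = 3 − 1 = 2.
φ(5) = 5 − 1 = 4.
φ(7^2) = 7^1·(7−1) = 7·6 = 42.
φ(11) = 11 − 1 = 10.
φ(8085) = 2 × 4 × 42 × 10 = 3360.

3360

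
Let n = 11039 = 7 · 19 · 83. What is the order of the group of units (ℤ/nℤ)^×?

φ(7) = 7 − 1 = 6.
φ(19) = 19 − 1 = 18.
φ(83) = 83 − 1 = 82.
Since φ is multiplicative, φ(11039) = 6 · 18 · 82 = 8856.

8856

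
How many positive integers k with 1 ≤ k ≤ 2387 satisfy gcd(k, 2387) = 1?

Prime factorization: 2387 = 7 × 11 × 31.
φ(7) = 7 − 1 = 6.
φ(11) = 11 − 1 = 10.
φ(31) = 31 − 1 = 30.
φ(2387) = 6 × 10 × 30 = 1800.

1800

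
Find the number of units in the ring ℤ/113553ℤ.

64800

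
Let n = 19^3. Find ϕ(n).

6498

φ(19^3) = 19^2·(19−1) = 361·18 = 6498.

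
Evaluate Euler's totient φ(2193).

1344

First factor: 2193 = 3 × 17 × 43.
φ(3) = 3 − 1 = 2.
φ(17) = 17 − 1 = 16.
φ(43) = 43 − 1 = 42.
φ(2193) = 2 × 16 × 42 = 1344.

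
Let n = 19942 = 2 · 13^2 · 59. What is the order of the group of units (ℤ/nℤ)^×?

9048

φ(2) = 2 − 1 = 1.
φ(13^2) = 13^2 − 13^1 = 169 − 13 = 156.
φ(59) = 59 − 1 = 58.
φ(19942) = 1 × 156 × 58 = 9048.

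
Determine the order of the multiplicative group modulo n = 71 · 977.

68320

φ(71) = 71 − 1 = 70.
φ(977) = 977 − 1 = 976.
Since φ is multiplicative, φ(69367) = 70 · 976 = 68320.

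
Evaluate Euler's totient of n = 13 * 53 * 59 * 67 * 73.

171984384

φ(198824041) = 198824041 · (1 − 1/13) · (1 − 1/53) · (1 − 1/59) · (1 − 1/67) · (1 − 1/73)
       = 198824041 · 171984384/198824041 = 171984384.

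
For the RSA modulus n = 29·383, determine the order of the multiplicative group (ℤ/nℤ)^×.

10696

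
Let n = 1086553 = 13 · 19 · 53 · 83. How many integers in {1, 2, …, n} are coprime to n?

921024

φ(13) = 13 − 1 = 12.
φ(19) = 19 − 1 = 18.
φ(53) = 53 − 1 = 52.
φ(83) = 83 − 1 = 82.
φ(1086553) = 12 × 18 × 52 × 82 = 921024.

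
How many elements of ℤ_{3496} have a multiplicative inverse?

First factor: 3496 = 2^3 · 19 · 23.
φ(3496) = 3496 · (1 − 1/2) · (1 − 1/19) · (1 − 1/23)
       = 3496 · 396/874 = 1584.

1584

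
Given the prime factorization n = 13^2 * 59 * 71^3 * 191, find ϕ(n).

φ(13^2) = 13^1·(13−1) = 13·12 = 156.
φ(59) = 59 − 1 = 58.
φ(71^3) = 71^3 − 71^2 = 357911 − 5041 = 352870.
φ(191) = 191 − 1 = 190.
Multiply: 156 · 58 · 352870 · 190 = 606625874400.

606625874400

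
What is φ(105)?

48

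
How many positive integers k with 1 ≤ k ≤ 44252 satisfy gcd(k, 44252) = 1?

19008

Prime factorization: 44252 = 2^2 * 13 * 23 * 37.
φ(44252) = 44252 · (1 − 1/2) · (1 − 1/13) · (1 − 1/23) · (1 − 1/37)
       = 44252 · 9504/22126 = 19008.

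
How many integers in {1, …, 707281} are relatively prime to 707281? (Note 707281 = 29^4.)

682892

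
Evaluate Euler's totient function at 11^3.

φ(1331) = 1331 · (1 − 1/11)
       = 1331 · 10/11 = 1210.

1210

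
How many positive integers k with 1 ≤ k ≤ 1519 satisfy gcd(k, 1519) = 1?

1519 = 7^2 · 31.
φ(7^2) = 7^1·(7−1) = 7·6 = 42.
φ(31) = 31 − 1 = 30.
Multiply: 42 · 30 = 1260.

1260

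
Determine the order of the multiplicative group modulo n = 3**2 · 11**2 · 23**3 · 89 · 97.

64889763840

φ(3^2) = 3^2 − 3^1 = 9 − 3 = 6.
φ(11^2) = 11^1·(11−1) = 11·10 = 110.
φ(23^3) = 23^2·(23−1) = 529·22 = 11638.
φ(89) = 89 − 1 = 88.
φ(97) = 97 − 1 = 96.
φ(114386067279) = 6 × 110 × 11638 × 88 × 96 = 64889763840.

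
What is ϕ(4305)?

Factor 4305: 4305 = 3 · 5 · 7 · 41.
φ(4305) = 4305 · (1 − 1/3) · (1 − 1/5) · (1 − 1/7) · (1 − 1/41)
       = 4305 · 1920/4305 = 1920.

1920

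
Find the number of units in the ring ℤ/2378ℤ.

1120

First factor: 2378 = 2 × 29 × 41.
φ(2378) = 2378 · (1 − 1/2) · (1 − 1/29) · (1 − 1/41)
       = 2378 · 1120/2378 = 1120.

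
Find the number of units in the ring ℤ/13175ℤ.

9600

Factor 13175: 13175 = 5^2 · 17 · 31.
φ(5^2) = 5^1·(5−1) = 5·4 = 20.
φ(17) = 17 − 1 = 16.
φ(31) = 31 − 1 = 30.
Multiply: 20 · 16 · 30 = 9600.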